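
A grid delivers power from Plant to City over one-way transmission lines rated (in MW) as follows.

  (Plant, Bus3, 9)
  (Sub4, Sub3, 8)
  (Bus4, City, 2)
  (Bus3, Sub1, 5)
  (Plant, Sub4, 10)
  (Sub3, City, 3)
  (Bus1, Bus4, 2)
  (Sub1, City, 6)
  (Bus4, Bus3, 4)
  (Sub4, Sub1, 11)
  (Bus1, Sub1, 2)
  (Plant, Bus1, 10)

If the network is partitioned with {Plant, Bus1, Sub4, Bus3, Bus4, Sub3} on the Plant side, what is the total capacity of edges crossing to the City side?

23

Edges leaving {Plant, Bus1, Sub4, Bus3, Bus4, Sub3}: Bus1→Sub1 (2), Sub4→Sub1 (11), Bus3→Sub1 (5), Bus4→City (2), Sub3→City (3).
Cut capacity = 2 + 11 + 5 + 2 + 3 = 23.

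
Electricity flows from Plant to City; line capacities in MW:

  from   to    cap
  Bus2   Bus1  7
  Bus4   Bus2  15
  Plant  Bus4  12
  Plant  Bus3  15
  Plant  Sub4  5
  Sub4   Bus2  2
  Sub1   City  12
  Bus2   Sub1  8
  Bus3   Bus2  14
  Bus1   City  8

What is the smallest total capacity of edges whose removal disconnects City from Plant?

15

Augment Plant→Bus4→Bus2→Bus1→City: bottleneck 7, flow now 7.
Augment Plant→Bus4→Bus2→Sub1→City: bottleneck 5, flow now 12.
Augment Plant→Sub4→Bus2→Sub1→City: bottleneck 2, flow now 14.
Augment Plant→Bus3→Bus2→Sub1→City: bottleneck 1, flow now 15.
No augmenting path remains; maximum flow = 15.
By max-flow min-cut, the minimum cut capacity equals the max flow.
In the residual graph, reachable from Plant: {Plant, Bus4, Sub4, Bus3, Bus2}.
Min-cut edges: Bus2→Bus1 (7), Bus2→Sub1 (8); capacity 7 + 8 = 15.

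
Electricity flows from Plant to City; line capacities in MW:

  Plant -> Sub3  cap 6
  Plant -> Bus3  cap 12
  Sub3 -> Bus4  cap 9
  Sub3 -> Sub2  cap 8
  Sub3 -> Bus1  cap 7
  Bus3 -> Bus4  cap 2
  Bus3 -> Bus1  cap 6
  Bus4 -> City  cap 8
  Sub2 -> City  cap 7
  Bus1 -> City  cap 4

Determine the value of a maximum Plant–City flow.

Augment Plant→Sub3→Bus4→City: bottleneck 6, flow now 6.
Augment Plant→Bus3→Bus4→City: bottleneck 2, flow now 8.
Augment Plant→Bus3→Bus1→City: bottleneck 4, flow now 12.
No augmenting path remains; maximum flow = 12.
In the residual graph, reachable from Plant: {Plant, Bus3, Bus1}.
Min-cut edges: Plant→Sub3 (6), Bus3→Bus4 (2), Bus1→City (4); capacity 6 + 2 + 4 = 12.
This cut is saturated, so no flow can exceed 12.

12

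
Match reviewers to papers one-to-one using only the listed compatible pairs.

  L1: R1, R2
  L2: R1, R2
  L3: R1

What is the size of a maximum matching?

2

Unit-capacity flow: source→left, listed edges, right→sink; max matching = max flow.
Augmenting path L1→R1 (+1); matched 1.
Augmenting path L2→R2 (+1); matched 2.
No augmenting path remains; maximum matching = 2.
König certificate: {R1, R2} is a vertex cover of size 2 (every listed pair touches it), so no matching can be larger.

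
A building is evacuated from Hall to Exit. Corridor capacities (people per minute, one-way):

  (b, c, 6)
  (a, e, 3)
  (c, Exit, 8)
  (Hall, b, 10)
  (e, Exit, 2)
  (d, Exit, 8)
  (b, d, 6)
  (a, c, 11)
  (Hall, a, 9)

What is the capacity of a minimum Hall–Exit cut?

16

Augment Hall→a→c→Exit: bottleneck 8, flow now 8.
Augment Hall→a→e→Exit: bottleneck 1, flow now 9.
Augment Hall→b→d→Exit: bottleneck 6, flow now 15.
Augment Hall→b→c→a→e→Exit: bottleneck 1, flow now 16. (uses reverse residual edge)
No augmenting path remains; maximum flow = 16.
By max-flow min-cut, the minimum cut capacity equals the max flow.
In the residual graph, reachable from Hall: {Hall, a, b, c, e}.
Min-cut edges: b→d (6), c→Exit (8), e→Exit (2); capacity 6 + 8 + 2 = 16.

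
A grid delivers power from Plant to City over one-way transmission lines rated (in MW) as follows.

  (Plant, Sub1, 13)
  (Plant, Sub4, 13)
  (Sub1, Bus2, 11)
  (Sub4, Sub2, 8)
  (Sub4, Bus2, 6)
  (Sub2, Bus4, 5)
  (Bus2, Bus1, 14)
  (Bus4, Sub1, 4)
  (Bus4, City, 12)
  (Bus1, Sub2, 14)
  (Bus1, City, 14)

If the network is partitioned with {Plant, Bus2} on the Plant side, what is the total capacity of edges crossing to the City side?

40

Edges leaving {Plant, Bus2}: Plant→Sub1 (13), Plant→Sub4 (13), Bus2→Bus1 (14).
Cut capacity = 13 + 13 + 14 = 40.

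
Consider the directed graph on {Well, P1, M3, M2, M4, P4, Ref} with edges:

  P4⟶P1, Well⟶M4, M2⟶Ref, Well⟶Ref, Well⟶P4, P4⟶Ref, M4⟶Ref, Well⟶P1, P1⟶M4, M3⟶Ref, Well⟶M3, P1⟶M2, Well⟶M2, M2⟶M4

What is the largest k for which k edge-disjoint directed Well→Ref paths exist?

Assign every edge capacity 1; by Menger, the answer equals the max flow.
Path Well→Ref (+1); total 1.
Path Well→M3→Ref (+1); total 2.
Path Well→M2→Ref (+1); total 3.
Path Well→M4→Ref (+1); total 4.
Path Well→P4→Ref (+1); total 5.
No residual Well→Ref path; max flow = 5.
Certifying cut of size 5: {M2→Ref, M4→Ref, Well→M3, Well→P4, Well→Ref}.

5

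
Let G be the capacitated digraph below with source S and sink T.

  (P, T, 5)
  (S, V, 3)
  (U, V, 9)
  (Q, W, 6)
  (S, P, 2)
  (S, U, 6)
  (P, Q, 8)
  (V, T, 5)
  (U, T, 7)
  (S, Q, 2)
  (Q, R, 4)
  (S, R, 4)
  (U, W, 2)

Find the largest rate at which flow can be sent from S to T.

11

Augment S→P→T: bottleneck 2, flow now 2.
Augment S→U→T: bottleneck 6, flow now 8.
Augment S→V→T: bottleneck 3, flow now 11.
No augmenting path remains; maximum flow = 11.
In the residual graph, reachable from S: {S, Q, R, W}.
Min-cut edges: S→P (2), S→U (6), S→V (3); capacity 2 + 6 + 3 = 11.
This cut is saturated, so no flow can exceed 11.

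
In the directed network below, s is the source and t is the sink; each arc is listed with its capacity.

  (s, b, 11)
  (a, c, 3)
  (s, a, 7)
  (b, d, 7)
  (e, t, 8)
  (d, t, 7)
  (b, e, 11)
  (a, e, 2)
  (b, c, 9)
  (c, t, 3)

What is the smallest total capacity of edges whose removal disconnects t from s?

16

Augment s→a→c→t: bottleneck 3, flow now 3.
Augment s→a→e→t: bottleneck 2, flow now 5.
Augment s→b→d→t: bottleneck 7, flow now 12.
Augment s→b→e→t: bottleneck 4, flow now 16.
No augmenting path remains; maximum flow = 16.
By max-flow min-cut, the minimum cut capacity equals the max flow.
In the residual graph, reachable from s: {s, a}.
Min-cut edges: s→b (11), a→c (3), a→e (2); capacity 11 + 3 + 2 = 16.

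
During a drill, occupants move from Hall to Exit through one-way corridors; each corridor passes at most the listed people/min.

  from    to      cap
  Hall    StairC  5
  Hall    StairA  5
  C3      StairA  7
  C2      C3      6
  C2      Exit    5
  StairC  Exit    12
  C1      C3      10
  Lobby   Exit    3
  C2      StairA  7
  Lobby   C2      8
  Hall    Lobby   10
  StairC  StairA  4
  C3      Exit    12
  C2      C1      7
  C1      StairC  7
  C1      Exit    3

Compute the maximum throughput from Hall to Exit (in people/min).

15

Augment Hall→Lobby→Exit: bottleneck 3, flow now 3.
Augment Hall→StairC→Exit: bottleneck 5, flow now 8.
Augment Hall→Lobby→C2→Exit: bottleneck 5, flow now 13.
Augment Hall→Lobby→C2→C1→Exit: bottleneck 2, flow now 15.
No augmenting path remains; maximum flow = 15.
In the residual graph, reachable from Hall: {Hall, StairA}.
Min-cut edges: Hall→Lobby (10), Hall→StairC (5); capacity 10 + 5 = 15.
This cut is saturated, so no flow can exceed 15.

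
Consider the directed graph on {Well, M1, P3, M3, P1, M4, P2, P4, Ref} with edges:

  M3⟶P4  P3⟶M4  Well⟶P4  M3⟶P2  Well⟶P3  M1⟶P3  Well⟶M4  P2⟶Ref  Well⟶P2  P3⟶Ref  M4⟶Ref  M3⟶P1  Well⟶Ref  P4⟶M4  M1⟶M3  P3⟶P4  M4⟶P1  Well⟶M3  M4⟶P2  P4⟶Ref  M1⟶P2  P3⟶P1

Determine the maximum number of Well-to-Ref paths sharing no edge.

Assign every edge capacity 1; by Menger, the answer equals the max flow.
Path Well→Ref (+1); total 1.
Path Well→P3→Ref (+1); total 2.
Path Well→M4→Ref (+1); total 3.
Path Well→P2→Ref (+1); total 4.
Path Well→P4→Ref (+1); total 5.
No residual Well→Ref path; max flow = 5.
Certifying cut of size 5: {M4→Ref, P2→Ref, P4→Ref, Well→P3, Well→Ref}.

5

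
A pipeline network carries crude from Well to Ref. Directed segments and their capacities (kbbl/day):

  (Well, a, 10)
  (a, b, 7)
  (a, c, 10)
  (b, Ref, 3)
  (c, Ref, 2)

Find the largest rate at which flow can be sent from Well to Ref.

5

Augment Well→a→b→Ref: bottleneck 3, flow now 3.
Augment Well→a→c→Ref: bottleneck 2, flow now 5.
No augmenting path remains; maximum flow = 5.
In the residual graph, reachable from Well: {Well, a, b, c}.
Min-cut edges: b→Ref (3), c→Ref (2); capacity 3 + 2 = 5.
This cut is saturated, so no flow can exceed 5.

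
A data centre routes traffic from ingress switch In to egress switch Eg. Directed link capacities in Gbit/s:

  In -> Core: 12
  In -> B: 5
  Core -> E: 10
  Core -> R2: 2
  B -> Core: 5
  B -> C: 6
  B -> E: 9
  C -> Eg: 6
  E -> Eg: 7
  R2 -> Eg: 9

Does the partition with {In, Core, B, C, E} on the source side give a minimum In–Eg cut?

Given cut capacity: 2 + 6 + 7 = 15.
Augment In→Core→E→Eg: bottleneck 7, flow now 7.
Augment In→Core→R2→Eg: bottleneck 2, flow now 9.
Augment In→B→C→Eg: bottleneck 5, flow now 14.
No augmenting path remains; maximum flow = 14.
In the residual graph, reachable from In: {In, Core, E}.
Min-cut edges: In→B (5), Core→R2 (2), E→Eg (7); capacity 5 + 2 + 7 = 14.
Cut capacity 15 exceeds the max flow 14, so it is not minimum.

No — its capacity is 15, but the minimum cut has capacity 14.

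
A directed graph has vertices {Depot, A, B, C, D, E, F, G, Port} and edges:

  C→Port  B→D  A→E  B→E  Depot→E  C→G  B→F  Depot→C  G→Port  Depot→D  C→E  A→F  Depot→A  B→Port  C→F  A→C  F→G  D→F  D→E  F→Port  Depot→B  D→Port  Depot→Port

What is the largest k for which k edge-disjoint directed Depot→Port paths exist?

5

Assign every edge capacity 1; by Menger, the answer equals the max flow.
Path Depot→Port (+1); total 1.
Path Depot→B→Port (+1); total 2.
Path Depot→C→Port (+1); total 3.
Path Depot→D→Port (+1); total 4.
Path Depot→A→F→Port (+1); total 5.
No residual Depot→Port path; max flow = 5.
Certifying cut of size 5: {Depot→A, Depot→B, Depot→C, Depot→D, Depot→Port}.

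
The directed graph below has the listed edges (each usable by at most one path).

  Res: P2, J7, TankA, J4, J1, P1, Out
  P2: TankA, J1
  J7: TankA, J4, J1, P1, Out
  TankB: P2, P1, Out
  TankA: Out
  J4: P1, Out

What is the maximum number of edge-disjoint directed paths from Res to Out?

4

Assign every edge capacity 1; by Menger, the answer equals the max flow.
Path Res→Out (+1); total 1.
Path Res→J7→Out (+1); total 2.
Path Res→TankA→Out (+1); total 3.
Path Res→J4→Out (+1); total 4.
No residual Res→Out path; max flow = 4.
Certifying cut of size 4: {Res→J4, Res→J7, Res→Out, TankA→Out}.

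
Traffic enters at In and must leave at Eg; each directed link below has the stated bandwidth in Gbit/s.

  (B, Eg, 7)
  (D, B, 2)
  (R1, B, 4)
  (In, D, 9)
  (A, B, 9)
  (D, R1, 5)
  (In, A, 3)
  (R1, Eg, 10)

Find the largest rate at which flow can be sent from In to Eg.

Augment In→D→R1→Eg: bottleneck 5, flow now 5.
Augment In→D→B→Eg: bottleneck 2, flow now 7.
Augment In→A→B→Eg: bottleneck 3, flow now 10.
No augmenting path remains; maximum flow = 10.
In the residual graph, reachable from In: {In, D}.
Min-cut edges: In→A (3), D→R1 (5), D→B (2); capacity 3 + 5 + 2 = 10.
This cut is saturated, so no flow can exceed 10.

10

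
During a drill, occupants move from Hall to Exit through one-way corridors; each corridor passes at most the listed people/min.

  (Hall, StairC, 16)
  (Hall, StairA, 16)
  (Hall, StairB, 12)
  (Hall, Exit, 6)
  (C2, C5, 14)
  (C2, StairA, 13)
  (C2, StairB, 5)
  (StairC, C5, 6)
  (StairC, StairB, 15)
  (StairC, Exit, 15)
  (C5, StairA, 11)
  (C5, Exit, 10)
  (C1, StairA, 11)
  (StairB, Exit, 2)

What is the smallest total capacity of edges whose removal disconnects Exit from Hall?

24

Augment Hall→Exit: bottleneck 6, flow now 6.
Augment Hall→StairC→Exit: bottleneck 15, flow now 21.
Augment Hall→StairB→Exit: bottleneck 2, flow now 23.
Augment Hall→StairC→C5→Exit: bottleneck 1, flow now 24.
No augmenting path remains; maximum flow = 24.
By max-flow min-cut, the minimum cut capacity equals the max flow.
In the residual graph, reachable from Hall: {Hall, StairA, StairB}.
Min-cut edges: Hall→StairC (16), Hall→Exit (6), StairB→Exit (2); capacity 16 + 6 + 2 = 24.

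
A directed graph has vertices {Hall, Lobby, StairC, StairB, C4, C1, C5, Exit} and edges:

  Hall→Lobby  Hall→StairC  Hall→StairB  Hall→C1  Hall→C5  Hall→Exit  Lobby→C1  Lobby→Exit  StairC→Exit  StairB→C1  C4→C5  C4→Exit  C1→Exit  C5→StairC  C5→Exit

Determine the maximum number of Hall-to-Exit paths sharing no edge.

5

Assign every edge capacity 1; by Menger, the answer equals the max flow.
Path Hall→Exit (+1); total 1.
Path Hall→Lobby→Exit (+1); total 2.
Path Hall→StairC→Exit (+1); total 3.
Path Hall→C1→Exit (+1); total 4.
Path Hall→C5→Exit (+1); total 5.
No residual Hall→Exit path; max flow = 5.
Certifying cut of size 5: {C1→Exit, Hall→C5, Hall→Exit, Hall→Lobby, Hall→StairC}.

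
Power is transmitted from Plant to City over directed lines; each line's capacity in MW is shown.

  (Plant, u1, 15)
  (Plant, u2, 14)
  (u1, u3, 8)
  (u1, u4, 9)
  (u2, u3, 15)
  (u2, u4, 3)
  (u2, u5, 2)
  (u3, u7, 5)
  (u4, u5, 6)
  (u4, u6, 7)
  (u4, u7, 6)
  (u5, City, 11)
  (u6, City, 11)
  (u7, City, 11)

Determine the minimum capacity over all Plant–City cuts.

19

Augment Plant→u2→u5→City: bottleneck 2, flow now 2.
Augment Plant→u1→u3→u7→City: bottleneck 5, flow now 7.
Augment Plant→u1→u4→u5→City: bottleneck 6, flow now 13.
Augment Plant→u1→u4→u6→City: bottleneck 3, flow now 16.
Augment Plant→u2→u4→u6→City: bottleneck 3, flow now 19.
No augmenting path remains; maximum flow = 19.
By max-flow min-cut, the minimum cut capacity equals the max flow.
In the residual graph, reachable from Plant: {Plant, u1, u2, u3}.
Min-cut edges: u1→u4 (9), u2→u4 (3), u2→u5 (2), u3→u7 (5); capacity 9 + 3 + 2 + 5 = 19.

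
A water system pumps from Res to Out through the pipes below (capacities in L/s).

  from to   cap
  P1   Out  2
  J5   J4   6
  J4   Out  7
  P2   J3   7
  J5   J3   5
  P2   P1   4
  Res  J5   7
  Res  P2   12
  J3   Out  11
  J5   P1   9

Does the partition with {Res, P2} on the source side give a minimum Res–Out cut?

No — its capacity is 18, but the minimum cut has capacity 16.

Given cut capacity: 7 + 7 + 4 = 18.
Augment Res→J5→J3→Out: bottleneck 5, flow now 5.
Augment Res→J5→J4→Out: bottleneck 2, flow now 7.
Augment Res→P2→J3→Out: bottleneck 6, flow now 13.
Augment Res→P2→P1→Out: bottleneck 2, flow now 15.
Augment Res→P2→J3→J5→J4→Out: bottleneck 1, flow now 16. (uses reverse residual edge)
No augmenting path remains; maximum flow = 16.
In the residual graph, reachable from Res: {Res, P2, P1}.
Min-cut edges: Res→J5 (7), P2→J3 (7), P1→Out (2); capacity 7 + 7 + 2 = 16.
Cut capacity 18 exceeds the max flow 16, so it is not minimum.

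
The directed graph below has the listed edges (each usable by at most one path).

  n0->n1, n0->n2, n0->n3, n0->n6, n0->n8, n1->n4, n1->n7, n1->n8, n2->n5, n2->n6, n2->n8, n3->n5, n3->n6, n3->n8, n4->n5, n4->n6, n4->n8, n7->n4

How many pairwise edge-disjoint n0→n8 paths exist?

4

Assign every edge capacity 1; by Menger, the answer equals the max flow.
Path n0→n8 (+1); total 1.
Path n0→n1→n8 (+1); total 2.
Path n0→n2→n8 (+1); total 3.
Path n0→n3→n8 (+1); total 4.
No residual n0→n8 path; max flow = 4.
Certifying cut of size 4: {n0→n1, n0→n2, n0→n3, n0→n8}.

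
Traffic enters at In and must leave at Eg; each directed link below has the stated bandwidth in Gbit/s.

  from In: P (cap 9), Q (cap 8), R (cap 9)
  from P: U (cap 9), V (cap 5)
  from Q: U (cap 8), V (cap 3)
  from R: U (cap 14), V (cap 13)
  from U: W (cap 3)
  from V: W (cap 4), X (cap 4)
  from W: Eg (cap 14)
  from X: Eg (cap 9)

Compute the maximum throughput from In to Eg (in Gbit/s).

Augment In→P→U→W→Eg: bottleneck 3, flow now 3.
Augment In→P→V→W→Eg: bottleneck 4, flow now 7.
Augment In→P→V→X→Eg: bottleneck 1, flow now 8.
Augment In→Q→V→X→Eg: bottleneck 3, flow now 11.
No augmenting path remains; maximum flow = 11.
In the residual graph, reachable from In: {In, P, Q, R, U, V}.
Min-cut edges: U→W (3), V→W (4), V→X (4); capacity 3 + 4 + 4 = 11.
This cut is saturated, so no flow can exceed 11.

11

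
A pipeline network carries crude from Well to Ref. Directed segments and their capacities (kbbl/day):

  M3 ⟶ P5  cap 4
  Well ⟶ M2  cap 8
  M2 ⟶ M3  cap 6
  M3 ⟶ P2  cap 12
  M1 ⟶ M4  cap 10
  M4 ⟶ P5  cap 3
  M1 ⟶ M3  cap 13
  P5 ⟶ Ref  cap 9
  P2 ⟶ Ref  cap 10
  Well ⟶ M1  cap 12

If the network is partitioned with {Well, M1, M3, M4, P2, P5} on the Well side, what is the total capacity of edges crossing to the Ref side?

27

Edges leaving {Well, M1, M3, M4, P2, P5}: Well→M2 (8), P2→Ref (10), P5→Ref (9).
Cut capacity = 8 + 10 + 9 = 27.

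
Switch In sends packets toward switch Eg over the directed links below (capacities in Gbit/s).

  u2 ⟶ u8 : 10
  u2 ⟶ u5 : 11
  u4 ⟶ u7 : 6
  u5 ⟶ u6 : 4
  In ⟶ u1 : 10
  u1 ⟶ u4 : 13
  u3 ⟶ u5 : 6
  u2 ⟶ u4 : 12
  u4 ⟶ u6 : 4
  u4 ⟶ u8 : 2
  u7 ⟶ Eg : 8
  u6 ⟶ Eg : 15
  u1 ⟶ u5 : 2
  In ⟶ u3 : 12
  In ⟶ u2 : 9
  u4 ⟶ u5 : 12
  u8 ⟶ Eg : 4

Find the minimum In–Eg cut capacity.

Augment In→u2→u8→Eg: bottleneck 4, flow now 4.
Augment In→u1→u4→u6→Eg: bottleneck 4, flow now 8.
Augment In→u1→u4→u7→Eg: bottleneck 6, flow now 14.
Augment In→u2→u5→u6→Eg: bottleneck 4, flow now 18.
No augmenting path remains; maximum flow = 18.
By max-flow min-cut, the minimum cut capacity equals the max flow.
In the residual graph, reachable from In: {In, u1, u2, u3, u4, u5, u8}.
Min-cut edges: u4→u6 (4), u4→u7 (6), u5→u6 (4), u8→Eg (4); capacity 4 + 6 + 4 + 4 = 18.

18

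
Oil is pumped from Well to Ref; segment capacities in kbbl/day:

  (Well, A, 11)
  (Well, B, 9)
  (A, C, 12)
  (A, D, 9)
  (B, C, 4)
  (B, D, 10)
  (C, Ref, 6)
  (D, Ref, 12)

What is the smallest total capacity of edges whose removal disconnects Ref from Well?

18

Augment Well→A→C→Ref: bottleneck 6, flow now 6.
Augment Well→A→D→Ref: bottleneck 5, flow now 11.
Augment Well→B→D→Ref: bottleneck 7, flow now 18.
No augmenting path remains; maximum flow = 18.
By max-flow min-cut, the minimum cut capacity equals the max flow.
In the residual graph, reachable from Well: {Well, A, B, C, D}.
Min-cut edges: C→Ref (6), D→Ref (12); capacity 6 + 12 = 18.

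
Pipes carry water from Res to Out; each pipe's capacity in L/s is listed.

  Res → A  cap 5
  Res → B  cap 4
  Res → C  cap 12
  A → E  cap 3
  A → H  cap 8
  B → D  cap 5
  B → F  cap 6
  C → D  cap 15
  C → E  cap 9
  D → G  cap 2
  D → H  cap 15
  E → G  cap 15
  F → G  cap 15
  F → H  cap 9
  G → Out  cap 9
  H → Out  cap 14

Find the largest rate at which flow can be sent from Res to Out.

21

Augment Res→A→H→Out: bottleneck 5, flow now 5.
Augment Res→B→D→G→Out: bottleneck 2, flow now 7.
Augment Res→B→D→H→Out: bottleneck 2, flow now 9.
Augment Res→C→D→H→Out: bottleneck 7, flow now 16.
Augment Res→C→E→G→Out: bottleneck 5, flow now 21.
No augmenting path remains; maximum flow = 21.
In the residual graph, reachable from Res: {Res}.
Min-cut edges: Res→A (5), Res→B (4), Res→C (12); capacity 5 + 4 + 12 = 21.
This cut is saturated, so no flow can exceed 21.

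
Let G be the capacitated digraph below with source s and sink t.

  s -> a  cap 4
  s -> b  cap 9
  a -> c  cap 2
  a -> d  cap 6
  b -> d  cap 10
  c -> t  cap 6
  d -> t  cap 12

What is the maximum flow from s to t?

13

Augment s→a→c→t: bottleneck 2, flow now 2.
Augment s→a→d→t: bottleneck 2, flow now 4.
Augment s→b→d→t: bottleneck 9, flow now 13.
No augmenting path remains; maximum flow = 13.
In the residual graph, reachable from s: {s}.
Min-cut edges: s→a (4), s→b (9); capacity 4 + 9 = 13.
This cut is saturated, so no flow can exceed 13.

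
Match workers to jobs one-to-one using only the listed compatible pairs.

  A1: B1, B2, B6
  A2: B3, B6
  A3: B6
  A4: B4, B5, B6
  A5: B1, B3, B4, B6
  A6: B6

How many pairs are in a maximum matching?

5

Unit-capacity flow: source→left, listed edges, right→sink; max matching = max flow.
Augmenting path A1→B1 (+1); matched 1.
Augmenting path A2→B3 (+1); matched 2.
Augmenting path A3→B6 (+1); matched 3.
Augmenting path A4→B4 (+1); matched 4.
Augmenting path A5→B1→A1→B2 (+1); matched 5.
No augmenting path remains; maximum matching = 5.
König certificate: {A1, A2, A4, A5, B6} is a vertex cover of size 5 (every listed pair touches it), so no matching can be larger.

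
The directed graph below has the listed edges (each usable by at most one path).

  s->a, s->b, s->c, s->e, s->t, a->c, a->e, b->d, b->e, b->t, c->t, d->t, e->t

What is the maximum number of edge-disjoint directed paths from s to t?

4

Assign every edge capacity 1; by Menger, the answer equals the max flow.
Path s→t (+1); total 1.
Path s→b→t (+1); total 2.
Path s→c→t (+1); total 3.
Path s→e→t (+1); total 4.
No residual s→t path; max flow = 4.
Certifying cut of size 4: {c→t, e→t, s→b, s→t}.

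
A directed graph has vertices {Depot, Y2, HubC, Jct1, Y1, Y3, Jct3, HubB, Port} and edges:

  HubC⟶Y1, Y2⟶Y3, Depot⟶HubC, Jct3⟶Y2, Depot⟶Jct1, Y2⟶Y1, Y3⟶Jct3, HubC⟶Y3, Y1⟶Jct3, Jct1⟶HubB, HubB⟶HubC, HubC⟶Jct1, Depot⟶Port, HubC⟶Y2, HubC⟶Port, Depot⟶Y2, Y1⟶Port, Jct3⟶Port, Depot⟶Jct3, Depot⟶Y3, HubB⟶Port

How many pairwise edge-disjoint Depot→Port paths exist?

5

Assign every edge capacity 1; by Menger, the answer equals the max flow.
Path Depot→Port (+1); total 1.
Path Depot→HubC→Port (+1); total 2.
Path Depot→Jct3→Port (+1); total 3.
Path Depot→Y2→Y1→Port (+1); total 4.
Path Depot→Jct1→HubB→Port (+1); total 5.
No residual Depot→Port path; max flow = 5.
Certifying cut of size 5: {Depot→HubC, Depot→Jct1, Depot→Port, Jct3→Port, Y2→Y1}.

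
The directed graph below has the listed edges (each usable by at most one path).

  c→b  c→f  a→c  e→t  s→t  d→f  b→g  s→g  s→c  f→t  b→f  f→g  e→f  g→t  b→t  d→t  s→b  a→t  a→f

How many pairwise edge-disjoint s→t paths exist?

4

Assign every edge capacity 1; by Menger, the answer equals the max flow.
Path s→t (+1); total 1.
Path s→b→t (+1); total 2.
Path s→g→t (+1); total 3.
Path s→c→f→t (+1); total 4.
No residual s→t path; max flow = 4.
Certifying cut of size 4: {s→b, s→c, s→g, s→t}.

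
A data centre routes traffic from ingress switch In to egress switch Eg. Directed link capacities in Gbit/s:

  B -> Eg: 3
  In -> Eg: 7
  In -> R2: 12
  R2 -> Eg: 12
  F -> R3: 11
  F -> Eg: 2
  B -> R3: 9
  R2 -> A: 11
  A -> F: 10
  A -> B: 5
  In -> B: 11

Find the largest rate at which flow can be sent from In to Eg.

22

Augment In→Eg: bottleneck 7, flow now 7.
Augment In→R2→Eg: bottleneck 12, flow now 19.
Augment In→B→Eg: bottleneck 3, flow now 22.
No augmenting path remains; maximum flow = 22.
In the residual graph, reachable from In: {In, B, R3}.
Min-cut edges: In→R2 (12), In→Eg (7), B→Eg (3); capacity 12 + 7 + 3 = 22.
This cut is saturated, so no flow can exceed 22.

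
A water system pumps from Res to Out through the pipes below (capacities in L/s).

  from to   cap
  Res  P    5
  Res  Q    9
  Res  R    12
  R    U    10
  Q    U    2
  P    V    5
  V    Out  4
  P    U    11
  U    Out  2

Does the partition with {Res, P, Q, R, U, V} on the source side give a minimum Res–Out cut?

Yes — it is a minimum cut (capacity 6).

Given cut capacity: 2 + 4 = 6.
Augment Res→P→U→Out: bottleneck 2, flow now 2.
Augment Res→P→V→Out: bottleneck 3, flow now 5.
Augment Res→Q→U→P→V→Out: bottleneck 1, flow now 6. (uses reverse residual edge)
No augmenting path remains; maximum flow = 6.
Cut capacity 6 equals the max flow, so it is a minimum cut.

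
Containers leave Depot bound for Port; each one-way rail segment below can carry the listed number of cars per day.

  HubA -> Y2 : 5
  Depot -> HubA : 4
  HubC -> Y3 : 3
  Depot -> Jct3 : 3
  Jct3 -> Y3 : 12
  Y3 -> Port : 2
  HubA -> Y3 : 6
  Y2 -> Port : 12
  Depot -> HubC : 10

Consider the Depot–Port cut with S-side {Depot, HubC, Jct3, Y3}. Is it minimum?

Yes — it is a minimum cut (capacity 6).

Given cut capacity: 4 + 2 = 6.
Augment Depot→HubC→Y3→Port: bottleneck 2, flow now 2.
Augment Depot→HubA→Y2→Port: bottleneck 4, flow now 6.
No augmenting path remains; maximum flow = 6.
Cut capacity 6 equals the max flow, so it is a minimum cut.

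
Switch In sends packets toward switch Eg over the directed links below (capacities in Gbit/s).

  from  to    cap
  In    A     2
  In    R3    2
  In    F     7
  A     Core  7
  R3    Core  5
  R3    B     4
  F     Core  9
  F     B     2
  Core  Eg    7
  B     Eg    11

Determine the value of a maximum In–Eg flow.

Augment In→A→Core→Eg: bottleneck 2, flow now 2.
Augment In→R3→Core→Eg: bottleneck 2, flow now 4.
Augment In→F→Core→Eg: bottleneck 3, flow now 7.
Augment In→F→B→Eg: bottleneck 2, flow now 9.
Augment In→F→Core→R3→B→Eg: bottleneck 2, flow now 11. (uses reverse residual edge)
No augmenting path remains; maximum flow = 11.
In the residual graph, reachable from In: {In}.
Min-cut edges: In→A (2), In→R3 (2), In→F (7); capacity 2 + 2 + 7 = 11.
This cut is saturated, so no flow can exceed 11.

11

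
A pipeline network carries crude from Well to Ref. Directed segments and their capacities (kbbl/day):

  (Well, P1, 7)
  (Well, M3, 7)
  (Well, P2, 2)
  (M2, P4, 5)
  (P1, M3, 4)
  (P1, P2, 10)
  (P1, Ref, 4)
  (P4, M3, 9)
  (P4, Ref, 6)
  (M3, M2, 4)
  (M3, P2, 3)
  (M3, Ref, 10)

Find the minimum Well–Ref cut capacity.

Augment Well→P1→Ref: bottleneck 4, flow now 4.
Augment Well→M3→Ref: bottleneck 7, flow now 11.
Augment Well→P1→M3→Ref: bottleneck 3, flow now 14.
No augmenting path remains; maximum flow = 14.
By max-flow min-cut, the minimum cut capacity equals the max flow.
In the residual graph, reachable from Well: {Well, P2}.
Min-cut edges: Well→P1 (7), Well→M3 (7); capacity 7 + 7 = 14.

14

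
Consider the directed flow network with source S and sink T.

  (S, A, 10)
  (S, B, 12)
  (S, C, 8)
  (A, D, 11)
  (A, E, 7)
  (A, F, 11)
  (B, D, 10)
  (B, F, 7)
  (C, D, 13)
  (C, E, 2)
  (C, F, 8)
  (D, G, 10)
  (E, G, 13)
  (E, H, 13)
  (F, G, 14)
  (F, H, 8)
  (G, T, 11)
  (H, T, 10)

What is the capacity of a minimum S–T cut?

Augment S→A→D→G→T: bottleneck 10, flow now 10.
Augment S→B→F→G→T: bottleneck 1, flow now 11.
Augment S→B→F→H→T: bottleneck 6, flow now 17.
Augment S→C→E→H→T: bottleneck 2, flow now 19.
Augment S→C→F→H→T: bottleneck 2, flow now 21.
No augmenting path remains; maximum flow = 21.
By max-flow min-cut, the minimum cut capacity equals the max flow.
In the residual graph, reachable from S: {S, A, B, C, D, E, F, G, H}.
Min-cut edges: G→T (11), H→T (10); capacity 11 + 10 = 21.

21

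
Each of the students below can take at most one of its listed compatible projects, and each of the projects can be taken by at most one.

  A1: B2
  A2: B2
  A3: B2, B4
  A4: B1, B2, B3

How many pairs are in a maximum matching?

Unit-capacity flow: source→left, listed edges, right→sink; max matching = max flow.
Augmenting path A1→B2 (+1); matched 1.
Augmenting path A3→B4 (+1); matched 2.
Augmenting path A4→B1 (+1); matched 3.
No augmenting path remains; maximum matching = 3.
König certificate: {A3, A4, B2} is a vertex cover of size 3 (every listed pair touches it), so no matching can be larger.

3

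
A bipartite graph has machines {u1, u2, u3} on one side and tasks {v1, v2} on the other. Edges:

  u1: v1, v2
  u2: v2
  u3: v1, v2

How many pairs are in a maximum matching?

Unit-capacity flow: source→left, listed edges, right→sink; max matching = max flow.
Augmenting path u1→v1 (+1); matched 1.
Augmenting path u2→v2 (+1); matched 2.
No augmenting path remains; maximum matching = 2.
König certificate: {v1, v2} is a vertex cover of size 2 (every listed pair touches it), so no matching can be larger.

2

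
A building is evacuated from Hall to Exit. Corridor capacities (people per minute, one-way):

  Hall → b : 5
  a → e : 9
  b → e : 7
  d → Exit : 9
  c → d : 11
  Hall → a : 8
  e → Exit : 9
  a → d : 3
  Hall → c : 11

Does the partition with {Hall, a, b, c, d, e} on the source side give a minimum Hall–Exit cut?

Yes — it is a minimum cut (capacity 18).

Given cut capacity: 9 + 9 = 18.
Augment Hall→a→d→Exit: bottleneck 3, flow now 3.
Augment Hall→a→e→Exit: bottleneck 5, flow now 8.
Augment Hall→b→e→Exit: bottleneck 4, flow now 12.
Augment Hall→c→d→Exit: bottleneck 6, flow now 18.
No augmenting path remains; maximum flow = 18.
Cut capacity 18 equals the max flow, so it is a minimum cut.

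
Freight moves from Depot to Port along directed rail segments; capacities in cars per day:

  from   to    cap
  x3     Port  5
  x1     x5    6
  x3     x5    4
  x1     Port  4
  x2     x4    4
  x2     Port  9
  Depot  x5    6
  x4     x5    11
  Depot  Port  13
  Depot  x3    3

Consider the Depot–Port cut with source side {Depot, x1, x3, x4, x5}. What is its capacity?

Edges leaving {Depot, x1, x3, x4, x5}: Depot→Port (13), x1→Port (4), x3→Port (5).
Cut capacity = 13 + 4 + 5 = 22.

22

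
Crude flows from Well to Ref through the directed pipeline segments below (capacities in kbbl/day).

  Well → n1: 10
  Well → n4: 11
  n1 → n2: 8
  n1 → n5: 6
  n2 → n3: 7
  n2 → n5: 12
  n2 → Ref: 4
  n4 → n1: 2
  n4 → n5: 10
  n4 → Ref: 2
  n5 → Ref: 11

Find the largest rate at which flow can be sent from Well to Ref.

17

Augment Well→n4→Ref: bottleneck 2, flow now 2.
Augment Well→n1→n2→Ref: bottleneck 4, flow now 6.
Augment Well→n1→n5→Ref: bottleneck 6, flow now 12.
Augment Well→n4→n5→Ref: bottleneck 5, flow now 17.
No augmenting path remains; maximum flow = 17.
In the residual graph, reachable from Well: {Well, n1, n2, n3, n4, n5}.
Min-cut edges: n2→Ref (4), n4→Ref (2), n5→Ref (11); capacity 4 + 2 + 11 = 17.
This cut is saturated, so no flow can exceed 17.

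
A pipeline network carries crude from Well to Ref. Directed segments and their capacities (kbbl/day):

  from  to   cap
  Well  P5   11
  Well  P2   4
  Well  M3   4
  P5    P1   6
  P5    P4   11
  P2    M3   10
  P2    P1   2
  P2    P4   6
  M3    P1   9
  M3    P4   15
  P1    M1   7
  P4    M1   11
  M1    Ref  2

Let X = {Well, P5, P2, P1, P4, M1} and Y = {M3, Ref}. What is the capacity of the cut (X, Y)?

Edges leaving {Well, P5, P2, P1, P4, M1}: Well→M3 (4), P2→M3 (10), M1→Ref (2).
Cut capacity = 4 + 10 + 2 = 16.

16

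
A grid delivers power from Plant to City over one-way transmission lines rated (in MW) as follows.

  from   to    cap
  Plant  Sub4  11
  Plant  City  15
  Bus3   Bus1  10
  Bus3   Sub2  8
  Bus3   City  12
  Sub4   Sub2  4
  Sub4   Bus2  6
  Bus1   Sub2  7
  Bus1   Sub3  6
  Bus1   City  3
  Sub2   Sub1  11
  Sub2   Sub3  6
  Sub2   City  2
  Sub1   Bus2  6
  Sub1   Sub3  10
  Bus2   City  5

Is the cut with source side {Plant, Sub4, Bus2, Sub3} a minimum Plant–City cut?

No — its capacity is 24, but the minimum cut has capacity 22.

Given cut capacity: 15 + 4 + 5 = 24.
Augment Plant→City: bottleneck 15, flow now 15.
Augment Plant→Sub4→Sub2→City: bottleneck 2, flow now 17.
Augment Plant→Sub4→Bus2→City: bottleneck 5, flow now 22.
No augmenting path remains; maximum flow = 22.
In the residual graph, reachable from Plant: {Plant, Sub4, Sub2, Sub1, Bus2, Sub3}.
Min-cut edges: Plant→City (15), Sub2→City (2), Bus2→City (5); capacity 15 + 2 + 5 = 22.
Cut capacity 24 exceeds the max flow 22, so it is not minimum.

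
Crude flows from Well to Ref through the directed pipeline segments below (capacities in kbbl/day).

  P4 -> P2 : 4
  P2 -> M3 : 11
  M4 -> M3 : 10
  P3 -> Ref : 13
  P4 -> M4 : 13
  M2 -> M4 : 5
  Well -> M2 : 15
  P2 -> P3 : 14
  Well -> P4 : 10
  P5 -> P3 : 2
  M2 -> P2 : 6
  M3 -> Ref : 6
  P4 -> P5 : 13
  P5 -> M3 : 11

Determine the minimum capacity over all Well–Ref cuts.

Augment Well→P4→M4→M3→Ref: bottleneck 6, flow now 6.
Augment Well→P4→P5→P3→Ref: bottleneck 2, flow now 8.
Augment Well→P4→P2→P3→Ref: bottleneck 2, flow now 10.
Augment Well→M2→P2→P3→Ref: bottleneck 6, flow now 16.
Augment Well→M2→M4→P4→P2→P3→Ref: bottleneck 2, flow now 18. (uses reverse residual edge)
No augmenting path remains; maximum flow = 18.
By max-flow min-cut, the minimum cut capacity equals the max flow.
In the residual graph, reachable from Well: {Well, P4, M2, M4, P5, M3}.
Min-cut edges: P4→P2 (4), M2→P2 (6), P5→P3 (2), M3→Ref (6); capacity 4 + 6 + 2 + 6 = 18.

18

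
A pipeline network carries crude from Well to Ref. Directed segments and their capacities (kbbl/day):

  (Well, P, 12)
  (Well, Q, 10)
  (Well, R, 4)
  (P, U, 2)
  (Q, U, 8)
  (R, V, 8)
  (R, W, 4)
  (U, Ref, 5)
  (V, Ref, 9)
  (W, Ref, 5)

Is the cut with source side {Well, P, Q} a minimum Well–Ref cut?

Given cut capacity: 4 + 2 + 8 = 14.
Augment Well→P→U→Ref: bottleneck 2, flow now 2.
Augment Well→Q→U→Ref: bottleneck 3, flow now 5.
Augment Well→R→V→Ref: bottleneck 4, flow now 9.
No augmenting path remains; maximum flow = 9.
In the residual graph, reachable from Well: {Well, P, Q, U}.
Min-cut edges: Well→R (4), U→Ref (5); capacity 4 + 5 = 9.
Cut capacity 14 exceeds the max flow 9, so it is not minimum.

No — its capacity is 14, but the minimum cut has capacity 9.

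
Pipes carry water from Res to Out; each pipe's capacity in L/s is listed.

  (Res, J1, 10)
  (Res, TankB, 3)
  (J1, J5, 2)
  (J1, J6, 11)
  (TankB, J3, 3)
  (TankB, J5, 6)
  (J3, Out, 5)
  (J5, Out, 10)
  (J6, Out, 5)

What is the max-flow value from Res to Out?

10

Augment Res→J1→J5→Out: bottleneck 2, flow now 2.
Augment Res→J1→J6→Out: bottleneck 5, flow now 7.
Augment Res→TankB→J3→Out: bottleneck 3, flow now 10.
No augmenting path remains; maximum flow = 10.
In the residual graph, reachable from Res: {Res, J1, J6}.
Min-cut edges: Res→TankB (3), J1→J5 (2), J6→Out (5); capacity 3 + 2 + 5 = 10.
This cut is saturated, so no flow can exceed 10.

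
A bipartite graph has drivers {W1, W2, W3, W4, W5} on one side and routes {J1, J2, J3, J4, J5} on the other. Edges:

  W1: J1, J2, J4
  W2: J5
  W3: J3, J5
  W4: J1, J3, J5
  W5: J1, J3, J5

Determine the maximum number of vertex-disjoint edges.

4

Unit-capacity flow: source→left, listed edges, right→sink; max matching = max flow.
Augmenting path W1→J1 (+1); matched 1.
Augmenting path W2→J5 (+1); matched 2.
Augmenting path W3→J3 (+1); matched 3.
Augmenting path W4→J1→W1→J2 (+1); matched 4.
No augmenting path remains; maximum matching = 4.
König certificate: {W1, J1, J3, J5} is a vertex cover of size 4 (every listed pair touches it), so no matching can be larger.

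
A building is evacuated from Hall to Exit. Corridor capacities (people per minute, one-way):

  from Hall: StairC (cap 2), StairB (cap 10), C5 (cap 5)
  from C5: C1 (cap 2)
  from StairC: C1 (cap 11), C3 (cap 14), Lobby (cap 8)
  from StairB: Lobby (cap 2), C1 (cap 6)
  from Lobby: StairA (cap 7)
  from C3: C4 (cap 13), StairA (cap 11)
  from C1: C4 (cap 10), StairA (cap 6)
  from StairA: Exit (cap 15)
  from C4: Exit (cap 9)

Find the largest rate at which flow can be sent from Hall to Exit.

Augment Hall→C5→C1→StairA→Exit: bottleneck 2, flow now 2.
Augment Hall→StairC→Lobby→StairA→Exit: bottleneck 2, flow now 4.
Augment Hall→StairB→Lobby→StairA→Exit: bottleneck 2, flow now 6.
Augment Hall→StairB→C1→StairA→Exit: bottleneck 4, flow now 10.
Augment Hall→StairB→C1→C4→Exit: bottleneck 2, flow now 12.
No augmenting path remains; maximum flow = 12.
In the residual graph, reachable from Hall: {Hall, C5, StairB}.
Min-cut edges: Hall→StairC (2), C5→C1 (2), StairB→Lobby (2), StairB→C1 (6); capacity 2 + 2 + 2 + 6 = 12.
This cut is saturated, so no flow can exceed 12.

12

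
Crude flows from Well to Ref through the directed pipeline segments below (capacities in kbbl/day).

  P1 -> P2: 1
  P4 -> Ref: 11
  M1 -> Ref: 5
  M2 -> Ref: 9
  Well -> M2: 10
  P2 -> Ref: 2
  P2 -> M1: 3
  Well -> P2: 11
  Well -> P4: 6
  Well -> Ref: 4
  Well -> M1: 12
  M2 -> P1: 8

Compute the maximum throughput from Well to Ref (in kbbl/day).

Augment Well→Ref: bottleneck 4, flow now 4.
Augment Well→P2→Ref: bottleneck 2, flow now 6.
Augment Well→M2→Ref: bottleneck 9, flow now 15.
Augment Well→M1→Ref: bottleneck 5, flow now 20.
Augment Well→P4→Ref: bottleneck 6, flow now 26.
No augmenting path remains; maximum flow = 26.
In the residual graph, reachable from Well: {Well, P2, M2, M1, P1}.
Min-cut edges: Well→P4 (6), Well→Ref (4), P2→Ref (2), M2→Ref (9), M1→Ref (5); capacity 6 + 4 + 2 + 9 + 5 = 26.
This cut is saturated, so no flow can exceed 26.

26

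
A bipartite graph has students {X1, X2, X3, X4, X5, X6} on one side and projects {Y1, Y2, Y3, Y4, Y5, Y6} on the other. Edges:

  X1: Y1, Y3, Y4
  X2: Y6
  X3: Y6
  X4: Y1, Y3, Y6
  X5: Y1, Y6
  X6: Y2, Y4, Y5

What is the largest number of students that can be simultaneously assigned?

5

Unit-capacity flow: source→left, listed edges, right→sink; max matching = max flow.
Augmenting path X1→Y1 (+1); matched 1.
Augmenting path X2→Y6 (+1); matched 2.
Augmenting path X4→Y3 (+1); matched 3.
Augmenting path X6→Y2 (+1); matched 4.
Augmenting path X5→Y1→X1→Y4 (+1); matched 5.
No augmenting path remains; maximum matching = 5.
König certificate: {X1, X4, X5, X6, Y6} is a vertex cover of size 5 (every listed pair touches it), so no matching can be larger.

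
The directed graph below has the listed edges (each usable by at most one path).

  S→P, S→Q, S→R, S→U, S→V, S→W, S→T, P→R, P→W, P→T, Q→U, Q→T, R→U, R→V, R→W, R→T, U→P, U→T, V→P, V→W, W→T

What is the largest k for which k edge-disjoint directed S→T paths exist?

Assign every edge capacity 1; by Menger, the answer equals the max flow.
Path S→T (+1); total 1.
Path S→P→T (+1); total 2.
Path S→Q→T (+1); total 3.
Path S→R→T (+1); total 4.
Path S→U→T (+1); total 5.
Path S→W→T (+1); total 6.
No residual S→T path; max flow = 6.
Certifying cut of size 6: {P→T, R→T, S→Q, S→T, U→T, W→T}.

6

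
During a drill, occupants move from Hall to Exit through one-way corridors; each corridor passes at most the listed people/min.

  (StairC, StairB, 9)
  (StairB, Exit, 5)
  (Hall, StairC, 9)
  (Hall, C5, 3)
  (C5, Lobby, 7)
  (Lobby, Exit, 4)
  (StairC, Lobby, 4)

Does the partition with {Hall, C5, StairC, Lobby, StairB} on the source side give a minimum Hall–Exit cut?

Given cut capacity: 4 + 5 = 9.
Augment Hall→C5→Lobby→Exit: bottleneck 3, flow now 3.
Augment Hall→StairC→Lobby→Exit: bottleneck 1, flow now 4.
Augment Hall→StairC→StairB→Exit: bottleneck 5, flow now 9.
No augmenting path remains; maximum flow = 9.
Cut capacity 9 equals the max flow, so it is a minimum cut.

Yes — it is a minimum cut (capacity 9).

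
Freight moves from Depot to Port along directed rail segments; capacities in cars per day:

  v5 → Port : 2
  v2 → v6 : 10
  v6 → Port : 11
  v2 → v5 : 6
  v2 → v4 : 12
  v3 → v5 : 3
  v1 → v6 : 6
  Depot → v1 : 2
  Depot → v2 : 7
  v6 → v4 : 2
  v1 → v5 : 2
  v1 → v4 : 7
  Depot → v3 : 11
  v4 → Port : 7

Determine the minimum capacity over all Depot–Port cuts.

Augment Depot→v1→v4→Port: bottleneck 2, flow now 2.
Augment Depot→v2→v4→Port: bottleneck 5, flow now 7.
Augment Depot→v2→v5→Port: bottleneck 2, flow now 9.
Augment Depot→v3→v5→v2→v6→Port: bottleneck 2, flow now 11. (uses reverse residual edge)
No augmenting path remains; maximum flow = 11.
By max-flow min-cut, the minimum cut capacity equals the max flow.
In the residual graph, reachable from Depot: {Depot, v3, v5}.
Min-cut edges: Depot→v1 (2), Depot→v2 (7), v5→Port (2); capacity 2 + 7 + 2 = 11.

11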